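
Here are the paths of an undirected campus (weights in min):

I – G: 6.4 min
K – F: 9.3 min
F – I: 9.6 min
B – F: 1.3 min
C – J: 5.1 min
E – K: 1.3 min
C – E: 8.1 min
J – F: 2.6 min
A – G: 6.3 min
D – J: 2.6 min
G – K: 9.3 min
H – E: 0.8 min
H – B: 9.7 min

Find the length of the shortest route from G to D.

21.2 min

Candidate routes:
G → K → F → J → D: 9.3+9.3+2.6+2.6 = 23.8
G → I → F → J → D: 6.4+9.6+2.6+2.6 = 21.2
G → K → E → C → J → D: 9.3+1.3+8.1+5.1+2.6 = 26.4
The minimum is 21.2 min via G → I → F → J → D.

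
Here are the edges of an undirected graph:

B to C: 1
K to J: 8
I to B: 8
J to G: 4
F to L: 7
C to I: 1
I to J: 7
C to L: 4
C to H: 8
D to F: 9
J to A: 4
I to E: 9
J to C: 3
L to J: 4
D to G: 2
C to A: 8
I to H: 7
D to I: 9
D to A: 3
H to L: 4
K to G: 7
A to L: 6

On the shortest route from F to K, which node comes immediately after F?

Candidate routes:
F → D → G → K: 9+2+7 = 18
F → L → C → J → K: 7+4+3+8 = 22
F → L → J → K: 7+4+8 = 19
F → L → J → G → K: 7+4+4+7 = 22
Cheapest is F → D → G → K at 18.
So from F the first move is to D.

D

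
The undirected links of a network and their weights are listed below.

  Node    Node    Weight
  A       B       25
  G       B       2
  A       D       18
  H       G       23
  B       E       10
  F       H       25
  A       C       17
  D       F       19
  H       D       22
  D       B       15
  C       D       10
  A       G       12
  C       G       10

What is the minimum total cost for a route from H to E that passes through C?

Best H to C: H → D → C costing 32
Shortest C→E: C → G → B → E = 22
Total via C: 32 + 22 = 54.

54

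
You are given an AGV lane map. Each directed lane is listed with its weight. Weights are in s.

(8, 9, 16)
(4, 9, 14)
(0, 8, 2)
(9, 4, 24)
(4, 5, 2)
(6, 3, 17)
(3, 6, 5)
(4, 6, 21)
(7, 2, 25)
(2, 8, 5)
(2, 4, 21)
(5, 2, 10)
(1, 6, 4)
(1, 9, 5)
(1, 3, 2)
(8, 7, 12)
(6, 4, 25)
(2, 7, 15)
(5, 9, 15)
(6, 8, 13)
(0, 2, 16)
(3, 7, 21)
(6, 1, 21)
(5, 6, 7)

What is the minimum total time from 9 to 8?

41 s

Candidate routes:
9 - 4 - 5 - 6 - 8: 24+2+7+13 = 46
9 - 4 - 5 - 2 - 8: 24+2+10+5 = 41
Cheapest is 9 - 4 - 5 - 2 - 8 at 41 s.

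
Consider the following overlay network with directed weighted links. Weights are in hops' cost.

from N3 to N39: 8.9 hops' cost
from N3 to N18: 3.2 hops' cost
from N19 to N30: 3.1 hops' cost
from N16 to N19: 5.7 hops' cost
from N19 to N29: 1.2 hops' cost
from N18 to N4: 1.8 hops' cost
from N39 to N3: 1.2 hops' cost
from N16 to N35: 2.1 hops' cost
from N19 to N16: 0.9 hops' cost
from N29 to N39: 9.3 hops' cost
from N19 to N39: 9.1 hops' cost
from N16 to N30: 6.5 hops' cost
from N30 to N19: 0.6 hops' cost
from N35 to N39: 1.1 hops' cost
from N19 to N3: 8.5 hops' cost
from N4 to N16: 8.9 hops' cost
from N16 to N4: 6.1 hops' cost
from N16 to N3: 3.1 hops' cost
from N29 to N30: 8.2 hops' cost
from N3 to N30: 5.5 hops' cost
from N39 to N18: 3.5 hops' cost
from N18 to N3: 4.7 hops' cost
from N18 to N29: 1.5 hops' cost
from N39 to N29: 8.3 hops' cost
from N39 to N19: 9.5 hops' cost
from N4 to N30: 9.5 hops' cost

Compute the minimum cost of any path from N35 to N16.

9.3 hops' cost

Settle nodes by increasing distance from N35:
N35: 0
N39: 1.1  (via N35)
N3: 2.3  (via N39)
N18: 4.6  (via N39)
N29: 6.1  (via N18)
N4: 6.4  (via N18)
N30: 7.8  (via N3)
N19: 8.4  (via N30)
N16: 9.3  (via N19)
Shortest route: N35–N39–N3–N30–N19–N16 = 9.3 hops' cost.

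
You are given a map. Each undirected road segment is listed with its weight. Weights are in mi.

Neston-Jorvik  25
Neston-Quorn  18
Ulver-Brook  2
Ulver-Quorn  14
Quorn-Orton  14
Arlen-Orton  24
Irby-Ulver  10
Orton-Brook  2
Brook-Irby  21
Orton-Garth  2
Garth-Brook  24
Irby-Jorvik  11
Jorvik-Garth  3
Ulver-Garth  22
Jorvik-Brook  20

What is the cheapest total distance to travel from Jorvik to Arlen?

29 mi

Running Dijkstra from Jorvik:
Jorvik: 0
Garth: 3  (via Jorvik)
Orton: 5  (via Garth)
Brook: 7  (via Orton)
Ulver: 9  (via Brook)
Irby: 11  (via Jorvik)
Quorn: 19  (via Orton)
Neston: 25  (via Jorvik)
Arlen: 29  (via Orton)
Shortest route: Jorvik → Garth → Orton → Arlen = 29 mi.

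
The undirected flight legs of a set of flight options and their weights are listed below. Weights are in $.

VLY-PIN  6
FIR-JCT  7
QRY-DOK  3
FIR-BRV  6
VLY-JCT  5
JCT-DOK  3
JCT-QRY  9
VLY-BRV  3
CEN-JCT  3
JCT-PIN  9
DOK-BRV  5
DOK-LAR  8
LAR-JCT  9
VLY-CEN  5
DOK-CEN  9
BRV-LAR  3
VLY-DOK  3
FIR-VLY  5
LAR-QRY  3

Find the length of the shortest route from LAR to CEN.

$11

Shortest distances from LAR:
LAR: 0
QRY: 3  (via LAR)
BRV: 3  (via LAR)
DOK: 6  (via QRY)
VLY: 6  (via BRV)
FIR: 9  (via BRV)
JCT: 9  (via LAR)
CEN: 11  (via VLY)
Shortest route: LAR–BRV–VLY–CEN = $11.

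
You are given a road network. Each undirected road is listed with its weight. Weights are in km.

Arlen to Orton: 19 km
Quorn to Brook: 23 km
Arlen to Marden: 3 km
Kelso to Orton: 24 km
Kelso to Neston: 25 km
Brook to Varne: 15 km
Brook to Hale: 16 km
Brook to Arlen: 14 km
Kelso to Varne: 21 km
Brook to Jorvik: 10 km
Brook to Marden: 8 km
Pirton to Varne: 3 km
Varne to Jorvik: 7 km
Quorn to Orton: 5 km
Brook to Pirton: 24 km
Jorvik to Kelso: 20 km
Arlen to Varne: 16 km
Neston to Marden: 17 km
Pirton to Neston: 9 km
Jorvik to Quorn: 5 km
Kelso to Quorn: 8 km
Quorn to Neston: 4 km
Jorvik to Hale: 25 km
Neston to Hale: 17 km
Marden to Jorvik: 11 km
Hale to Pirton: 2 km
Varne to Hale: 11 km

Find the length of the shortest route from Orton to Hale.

Enumerating some paths:
Orton - Quorn - Neston - Pirton - Hale: 5+4+9+2 = 20
Orton - Quorn - Jorvik - Varne - Pirton - Hale: 5+5+7+3+2 = 22
Cheapest is Orton - Quorn - Neston - Pirton - Hale at 20 km.

20 km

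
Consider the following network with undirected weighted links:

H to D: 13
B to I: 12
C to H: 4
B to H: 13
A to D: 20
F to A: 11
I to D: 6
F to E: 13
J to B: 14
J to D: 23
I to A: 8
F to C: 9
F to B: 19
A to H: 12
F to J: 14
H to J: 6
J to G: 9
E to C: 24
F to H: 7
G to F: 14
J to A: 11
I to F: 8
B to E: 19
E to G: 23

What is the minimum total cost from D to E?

27

Candidate routes:
D–I–F–E: 6+8+13 = 27
D–H–F–E: 13+7+13 = 33
Cheapest is D–I–F–E at 27.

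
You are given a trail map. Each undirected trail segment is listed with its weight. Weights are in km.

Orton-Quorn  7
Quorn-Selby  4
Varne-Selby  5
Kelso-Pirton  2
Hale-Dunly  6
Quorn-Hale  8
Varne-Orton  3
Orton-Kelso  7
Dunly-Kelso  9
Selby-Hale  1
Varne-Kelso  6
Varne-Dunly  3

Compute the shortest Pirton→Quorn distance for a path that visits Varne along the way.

17 km

Best Pirton to Varne: Pirton → Kelso → Varne costing 8
Best Varne to Quorn: Varne → Selby → Quorn costing 9
Total via Varne: 8 + 9 = 17 km.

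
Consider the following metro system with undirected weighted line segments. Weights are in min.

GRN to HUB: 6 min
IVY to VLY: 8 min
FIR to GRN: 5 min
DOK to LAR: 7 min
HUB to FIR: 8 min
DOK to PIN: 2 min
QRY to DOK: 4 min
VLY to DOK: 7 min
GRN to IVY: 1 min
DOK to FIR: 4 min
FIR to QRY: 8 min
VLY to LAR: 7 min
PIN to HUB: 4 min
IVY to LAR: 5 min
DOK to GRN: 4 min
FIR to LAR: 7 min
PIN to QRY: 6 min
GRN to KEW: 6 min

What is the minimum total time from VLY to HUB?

13 min

Shortest distances from VLY:
VLY: 0
LAR: 7  (via VLY)
DOK: 7  (via VLY)
IVY: 8  (via VLY)
GRN: 9  (via IVY)
PIN: 9  (via DOK)
FIR: 11  (via DOK)
QRY: 11  (via DOK)
HUB: 13  (via PIN)
Shortest route: VLY–DOK–PIN–HUB = 13 min.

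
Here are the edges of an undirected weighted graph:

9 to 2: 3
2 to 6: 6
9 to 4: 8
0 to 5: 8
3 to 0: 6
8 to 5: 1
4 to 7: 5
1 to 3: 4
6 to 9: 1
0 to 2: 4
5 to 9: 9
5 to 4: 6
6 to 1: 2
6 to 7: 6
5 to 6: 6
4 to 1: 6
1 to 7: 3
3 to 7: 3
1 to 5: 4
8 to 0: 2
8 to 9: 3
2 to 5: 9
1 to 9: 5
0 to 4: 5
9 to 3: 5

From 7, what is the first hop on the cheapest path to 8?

Candidate routes:
7 → 6 → 9 → 8: 6+1+3 = 10
7 → 1 → 5 → 8: 3+4+1 = 8
7 → 1 → 6 → 9 → 8: 3+2+1+3 = 9
7 → 3 → 0 → 8: 3+6+2 = 11
The minimum is 8 via 7 → 1 → 5 → 8.
So from 7 the first move is to 1.

1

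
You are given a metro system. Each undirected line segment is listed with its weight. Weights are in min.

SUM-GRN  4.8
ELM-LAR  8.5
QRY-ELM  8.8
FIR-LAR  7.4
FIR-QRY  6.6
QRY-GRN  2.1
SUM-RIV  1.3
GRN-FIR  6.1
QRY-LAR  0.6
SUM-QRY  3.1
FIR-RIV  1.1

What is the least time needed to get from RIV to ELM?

13.2 min

Enumerating some paths:
RIV - SUM - QRY - LAR - ELM: 1.3+3.1+0.6+8.5 = 13.5
RIV - SUM - QRY - ELM: 1.3+3.1+8.8 = 13.2
Cheapest is RIV - SUM - QRY - ELM at 13.2 min.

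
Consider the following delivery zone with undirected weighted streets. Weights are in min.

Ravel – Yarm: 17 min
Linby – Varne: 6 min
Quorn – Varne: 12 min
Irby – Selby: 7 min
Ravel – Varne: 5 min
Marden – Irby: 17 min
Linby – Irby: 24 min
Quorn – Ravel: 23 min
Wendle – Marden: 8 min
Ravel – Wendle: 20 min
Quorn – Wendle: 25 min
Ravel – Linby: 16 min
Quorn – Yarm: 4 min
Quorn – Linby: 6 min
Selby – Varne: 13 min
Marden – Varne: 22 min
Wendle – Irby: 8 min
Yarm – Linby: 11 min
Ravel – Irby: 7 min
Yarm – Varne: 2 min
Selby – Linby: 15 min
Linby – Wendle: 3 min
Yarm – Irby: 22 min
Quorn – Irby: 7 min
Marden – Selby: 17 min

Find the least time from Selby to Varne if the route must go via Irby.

Shortest Selby→Irby: Selby–Irby = 7
Best Irby to Varne: Irby–Ravel–Varne costing 12
Total via Irby: 7 + 12 = 19 min.

19 min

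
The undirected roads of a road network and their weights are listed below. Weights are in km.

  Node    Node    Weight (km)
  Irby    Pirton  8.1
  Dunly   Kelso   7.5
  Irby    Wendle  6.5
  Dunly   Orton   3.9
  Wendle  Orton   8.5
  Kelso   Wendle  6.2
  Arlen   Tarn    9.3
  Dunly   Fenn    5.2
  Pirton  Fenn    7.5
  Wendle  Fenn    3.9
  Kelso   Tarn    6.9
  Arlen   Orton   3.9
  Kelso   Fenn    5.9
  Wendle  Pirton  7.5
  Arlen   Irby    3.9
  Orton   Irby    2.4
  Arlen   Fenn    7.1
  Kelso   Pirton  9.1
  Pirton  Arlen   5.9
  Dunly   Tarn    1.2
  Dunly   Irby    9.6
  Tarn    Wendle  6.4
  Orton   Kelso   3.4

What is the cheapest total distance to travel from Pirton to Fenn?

7.5 km

Compare a few routes:
Pirton → Arlen → Fenn: 5.9+7.1 = 13
Pirton → Wendle → Fenn: 7.5+3.9 = 11.4
Pirton → Fenn: 7.5 = 7.5
The minimum is 7.5 km via Pirton → Fenn.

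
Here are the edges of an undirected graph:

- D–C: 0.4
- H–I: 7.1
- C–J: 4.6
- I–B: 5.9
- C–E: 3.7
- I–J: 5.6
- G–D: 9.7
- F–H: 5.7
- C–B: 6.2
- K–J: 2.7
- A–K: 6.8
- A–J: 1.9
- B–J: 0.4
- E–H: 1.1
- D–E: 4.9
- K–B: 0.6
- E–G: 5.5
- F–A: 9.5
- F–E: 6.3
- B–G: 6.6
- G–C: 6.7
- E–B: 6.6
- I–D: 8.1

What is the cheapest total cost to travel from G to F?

11.8

Candidate routes:
G → E → F: 5.5+6.3 = 11.8
G → C → E → F: 6.7+3.7+6.3 = 16.7
G → E → H → F: 5.5+1.1+5.7 = 12.3
G → C → E → H → F: 6.7+3.7+1.1+5.7 = 17.2
Cheapest is G → E → F at 11.8.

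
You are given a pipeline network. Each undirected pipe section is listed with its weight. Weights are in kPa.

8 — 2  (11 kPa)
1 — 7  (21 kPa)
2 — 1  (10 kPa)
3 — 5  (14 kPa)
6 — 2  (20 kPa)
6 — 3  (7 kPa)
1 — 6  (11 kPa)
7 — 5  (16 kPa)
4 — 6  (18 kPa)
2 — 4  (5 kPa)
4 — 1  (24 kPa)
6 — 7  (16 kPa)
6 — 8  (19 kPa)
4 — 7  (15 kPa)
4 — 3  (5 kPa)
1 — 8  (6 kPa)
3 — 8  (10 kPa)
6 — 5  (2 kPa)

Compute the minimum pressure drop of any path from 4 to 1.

Candidate routes:
4–2–1: 5+10 = 15
4–3–8–1: 5+10+6 = 21
The minimum is 15 kPa via 4–2–1.

15 kPa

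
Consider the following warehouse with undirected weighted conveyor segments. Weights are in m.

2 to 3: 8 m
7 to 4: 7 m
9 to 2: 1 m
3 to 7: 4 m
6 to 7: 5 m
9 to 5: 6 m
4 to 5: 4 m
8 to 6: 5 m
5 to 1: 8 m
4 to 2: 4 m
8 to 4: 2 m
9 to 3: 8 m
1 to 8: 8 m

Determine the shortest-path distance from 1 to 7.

Candidate routes:
1 → 5 → 4 → 7: 8+4+7 = 19
1 → 5 → 4 → 8 → 6 → 7: 8+4+2+5+5 = 24
1 → 8 → 6 → 7: 8+5+5 = 18
1 → 8 → 4 → 7: 8+2+7 = 17
The minimum is 17 m via 1 → 8 → 4 → 7.

17 m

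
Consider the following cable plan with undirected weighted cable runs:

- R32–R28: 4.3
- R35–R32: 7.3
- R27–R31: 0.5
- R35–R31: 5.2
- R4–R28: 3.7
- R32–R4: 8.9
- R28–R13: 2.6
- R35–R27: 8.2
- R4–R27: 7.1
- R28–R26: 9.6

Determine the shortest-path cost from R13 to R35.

14.2

Shortest distances from R13:
R13: 0
R28: 2.6  (via R13)
R4: 6.3  (via R28)
R32: 6.9  (via R28)
R26: 12.2  (via R28)
R27: 13.4  (via R4)
R31: 13.9  (via R27)
R35: 14.2  (via R32)
Shortest route: R13–R28–R32–R35 = 14.2.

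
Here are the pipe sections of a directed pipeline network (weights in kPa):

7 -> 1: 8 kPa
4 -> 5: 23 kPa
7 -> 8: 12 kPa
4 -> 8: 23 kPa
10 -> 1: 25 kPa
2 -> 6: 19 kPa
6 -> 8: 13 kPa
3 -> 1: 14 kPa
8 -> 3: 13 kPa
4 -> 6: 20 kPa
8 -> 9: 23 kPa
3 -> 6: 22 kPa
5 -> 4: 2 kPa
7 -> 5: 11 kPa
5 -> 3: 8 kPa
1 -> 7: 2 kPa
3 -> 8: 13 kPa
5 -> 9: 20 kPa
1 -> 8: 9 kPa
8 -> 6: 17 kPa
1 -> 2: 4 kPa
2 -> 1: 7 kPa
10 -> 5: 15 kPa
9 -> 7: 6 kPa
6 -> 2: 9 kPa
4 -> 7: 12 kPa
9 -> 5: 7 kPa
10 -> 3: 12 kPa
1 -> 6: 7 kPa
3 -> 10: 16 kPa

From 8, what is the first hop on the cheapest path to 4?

Candidate routes:
8 → 9 → 5 → 4: 23+7+2 = 32
8 → 9 → 7 → 5 → 4: 23+6+11+2 = 42
8 → 3 → 1 → 7 → 5 → 4: 13+14+2+11+2 = 42
The minimum is 32 kPa via 8 → 9 → 5 → 4.
So from 8 the first move is to 9.

9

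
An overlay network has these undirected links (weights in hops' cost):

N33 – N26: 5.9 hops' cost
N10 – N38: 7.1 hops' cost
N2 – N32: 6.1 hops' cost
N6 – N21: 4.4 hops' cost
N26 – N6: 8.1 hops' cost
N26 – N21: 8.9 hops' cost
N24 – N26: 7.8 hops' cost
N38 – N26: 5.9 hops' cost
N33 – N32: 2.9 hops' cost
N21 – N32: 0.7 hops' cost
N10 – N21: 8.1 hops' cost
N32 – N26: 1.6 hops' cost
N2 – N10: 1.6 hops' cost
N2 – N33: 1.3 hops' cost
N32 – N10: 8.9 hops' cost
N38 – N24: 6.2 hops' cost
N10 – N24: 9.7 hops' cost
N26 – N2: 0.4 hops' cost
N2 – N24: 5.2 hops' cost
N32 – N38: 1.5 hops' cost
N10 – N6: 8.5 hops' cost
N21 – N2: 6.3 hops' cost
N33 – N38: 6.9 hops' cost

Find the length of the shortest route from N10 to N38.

5.1 hops' cost

Candidate routes:
N10 → N2 → N26 → N32 → N38: 1.6+0.4+1.6+1.5 = 5.1
N10 → N2 → N33 → N32 → N38: 1.6+1.3+2.9+1.5 = 7.3
N10 → N38: 7.1 = 7.1
Cheapest is N10 → N2 → N26 → N32 → N38 at 5.1 hops' cost.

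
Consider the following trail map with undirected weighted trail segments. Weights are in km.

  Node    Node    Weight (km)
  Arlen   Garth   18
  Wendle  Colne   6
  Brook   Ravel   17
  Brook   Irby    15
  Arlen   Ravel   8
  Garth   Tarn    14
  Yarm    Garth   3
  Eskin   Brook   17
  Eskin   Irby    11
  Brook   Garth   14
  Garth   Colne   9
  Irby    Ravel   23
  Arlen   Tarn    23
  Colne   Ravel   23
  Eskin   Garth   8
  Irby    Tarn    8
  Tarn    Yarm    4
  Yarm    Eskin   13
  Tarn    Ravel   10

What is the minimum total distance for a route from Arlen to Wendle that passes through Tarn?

Shortest Arlen→Tarn: Arlen–Ravel–Tarn = 18
Best Tarn to Wendle: Tarn–Yarm–Garth–Colne–Wendle costing 22
Total via Tarn: 18 + 22 = 40 km.

40 km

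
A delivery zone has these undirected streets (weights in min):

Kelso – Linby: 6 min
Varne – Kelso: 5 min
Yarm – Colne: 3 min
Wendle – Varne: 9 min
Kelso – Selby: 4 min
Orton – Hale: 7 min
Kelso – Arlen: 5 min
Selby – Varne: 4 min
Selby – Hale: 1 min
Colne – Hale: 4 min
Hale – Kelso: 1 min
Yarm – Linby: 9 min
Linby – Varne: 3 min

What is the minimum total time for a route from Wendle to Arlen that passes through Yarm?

Best Wendle to Yarm: Wendle → Varne → Linby → Yarm costing 21
Best Yarm to Arlen: Yarm → Colne → Hale → Kelso → Arlen costing 13
Total via Yarm: 21 + 13 = 34 min.

34 min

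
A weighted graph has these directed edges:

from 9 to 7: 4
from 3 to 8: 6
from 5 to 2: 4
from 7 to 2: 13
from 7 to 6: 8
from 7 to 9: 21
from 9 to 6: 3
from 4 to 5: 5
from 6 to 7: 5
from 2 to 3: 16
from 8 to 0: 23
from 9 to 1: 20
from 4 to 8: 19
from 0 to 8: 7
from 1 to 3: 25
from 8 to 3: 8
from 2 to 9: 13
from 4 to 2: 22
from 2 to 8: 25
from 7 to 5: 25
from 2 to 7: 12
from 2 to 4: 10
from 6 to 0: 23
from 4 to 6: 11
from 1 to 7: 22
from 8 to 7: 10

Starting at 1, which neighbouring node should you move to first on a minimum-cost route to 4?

Candidate routes:
1–7–2–4: 22+13+10 = 45
1–7–5–2–4: 22+25+4+10 = 61
The minimum is 45 via 1–7–2–4.
So from 1 the first move is to 7.

7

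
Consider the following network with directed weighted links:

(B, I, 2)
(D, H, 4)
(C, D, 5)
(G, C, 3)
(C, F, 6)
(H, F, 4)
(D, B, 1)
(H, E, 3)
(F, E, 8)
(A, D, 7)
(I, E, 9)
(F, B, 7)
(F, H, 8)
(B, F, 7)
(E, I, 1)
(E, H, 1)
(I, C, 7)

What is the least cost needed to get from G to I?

11

Settle nodes by increasing distance from G:
G: 0
C: 3  (via G)
D: 8  (via C)
B: 9  (via D)
F: 9  (via C)
I: 11  (via B)
Shortest route: G–C–D–B–I = 11.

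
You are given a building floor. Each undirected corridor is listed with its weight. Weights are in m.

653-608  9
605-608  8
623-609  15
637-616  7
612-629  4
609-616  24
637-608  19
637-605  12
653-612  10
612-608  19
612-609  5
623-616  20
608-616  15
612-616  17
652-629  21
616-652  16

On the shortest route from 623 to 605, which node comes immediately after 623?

Compare a few routes:
623 - 616 - 637 - 605: 20+7+12 = 39
623 - 609 - 612 - 653 - 608 - 605: 15+5+10+9+8 = 47
623 - 609 - 612 - 608 - 605: 15+5+19+8 = 47
623 - 616 - 608 - 605: 20+15+8 = 43
Cheapest is 623 - 616 - 637 - 605 at 39 m.
So from 623 the first move is to 616.

616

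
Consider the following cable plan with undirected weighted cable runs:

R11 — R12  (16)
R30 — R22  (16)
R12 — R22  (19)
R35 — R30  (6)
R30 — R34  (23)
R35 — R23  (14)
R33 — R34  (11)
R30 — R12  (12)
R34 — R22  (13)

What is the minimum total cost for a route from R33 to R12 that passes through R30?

Best R33 to R30: R33–R34–R30 costing 34
Best R30 to R12: R30–R12 costing 12
Total via R30: 34 + 12 = 46.

46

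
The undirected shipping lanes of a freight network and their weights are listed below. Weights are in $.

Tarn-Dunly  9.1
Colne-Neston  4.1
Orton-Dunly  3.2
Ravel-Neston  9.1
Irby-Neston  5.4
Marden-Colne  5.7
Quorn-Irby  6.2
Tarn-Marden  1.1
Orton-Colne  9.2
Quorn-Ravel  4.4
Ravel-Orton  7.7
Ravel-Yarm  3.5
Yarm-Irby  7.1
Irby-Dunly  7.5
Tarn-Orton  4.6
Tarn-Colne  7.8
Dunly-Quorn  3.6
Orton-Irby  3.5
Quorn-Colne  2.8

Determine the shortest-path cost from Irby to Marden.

$9.2

Candidate routes:
Irby - Quorn - Colne - Marden: 6.2+2.8+5.7 = 14.7
Irby - Orton - Tarn - Marden: 3.5+4.6+1.1 = 9.2
The minimum is $9.2 via Irby - Orton - Tarn - Marden.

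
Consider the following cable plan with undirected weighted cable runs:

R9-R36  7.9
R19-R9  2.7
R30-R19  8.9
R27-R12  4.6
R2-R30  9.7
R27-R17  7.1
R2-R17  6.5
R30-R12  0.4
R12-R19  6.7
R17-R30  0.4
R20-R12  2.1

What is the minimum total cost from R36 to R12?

17.3

Settle nodes by increasing distance from R36:
R36: 0
R9: 7.9  (via R36)
R19: 10.6  (via R9)
R12: 17.3  (via R19)
Shortest route: R36 → R9 → R19 → R12 = 17.3.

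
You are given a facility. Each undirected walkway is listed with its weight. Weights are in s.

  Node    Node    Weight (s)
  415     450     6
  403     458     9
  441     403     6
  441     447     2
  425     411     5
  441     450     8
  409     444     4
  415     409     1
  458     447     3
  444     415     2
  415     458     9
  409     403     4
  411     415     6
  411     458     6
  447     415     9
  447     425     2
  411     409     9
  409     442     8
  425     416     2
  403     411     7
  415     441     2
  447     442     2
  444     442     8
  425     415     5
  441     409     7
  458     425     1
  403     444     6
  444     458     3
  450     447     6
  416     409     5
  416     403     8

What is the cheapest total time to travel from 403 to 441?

6 s

Shortest distances from 403:
403: 0
409: 4  (via 403)
415: 5  (via 409)
441: 6  (via 403)
Shortest route: 403 → 441 = 6 s.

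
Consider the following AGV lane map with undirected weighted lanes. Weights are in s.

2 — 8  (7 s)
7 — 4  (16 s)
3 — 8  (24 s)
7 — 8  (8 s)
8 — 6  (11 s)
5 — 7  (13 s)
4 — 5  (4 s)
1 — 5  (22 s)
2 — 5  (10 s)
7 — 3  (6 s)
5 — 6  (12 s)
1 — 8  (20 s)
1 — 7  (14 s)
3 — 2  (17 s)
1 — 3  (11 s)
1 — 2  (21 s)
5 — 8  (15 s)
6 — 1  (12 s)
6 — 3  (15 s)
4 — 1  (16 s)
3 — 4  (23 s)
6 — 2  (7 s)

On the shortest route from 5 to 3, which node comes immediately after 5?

7

Candidate routes:
5 → 4 → 7 → 3: 4+16+6 = 26
5 → 7 → 3: 13+6 = 19
5 → 6 → 3: 12+15 = 27
Cheapest is 5 → 7 → 3 at 19 s.
So from 5 the first move is to 7.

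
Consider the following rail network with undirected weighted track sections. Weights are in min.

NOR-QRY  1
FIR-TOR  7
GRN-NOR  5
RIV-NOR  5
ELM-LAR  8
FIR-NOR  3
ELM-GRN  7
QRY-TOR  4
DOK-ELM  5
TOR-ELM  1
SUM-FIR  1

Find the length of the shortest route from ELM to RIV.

11 min

Settle nodes by increasing distance from ELM:
ELM: 0
TOR: 1  (via ELM)
QRY: 5  (via TOR)
DOK: 5  (via ELM)
NOR: 6  (via QRY)
GRN: 7  (via ELM)
LAR: 8  (via ELM)
FIR: 8  (via TOR)
SUM: 9  (via FIR)
RIV: 11  (via NOR)
Shortest route: ELM → TOR → QRY → NOR → RIV = 11 min.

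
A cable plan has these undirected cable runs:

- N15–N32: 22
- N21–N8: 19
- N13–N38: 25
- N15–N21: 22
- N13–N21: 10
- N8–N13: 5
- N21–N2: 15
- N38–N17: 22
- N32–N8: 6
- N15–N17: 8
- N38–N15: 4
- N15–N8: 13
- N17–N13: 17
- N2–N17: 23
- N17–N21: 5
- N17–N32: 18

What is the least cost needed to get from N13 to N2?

Settle nodes by increasing distance from N13:
N13: 0
N8: 5  (via N13)
N21: 10  (via N13)
N32: 11  (via N8)
N17: 15  (via N21)
N15: 18  (via N8)
N38: 22  (via N15)
N2: 25  (via N21)
Shortest route: N13–N21–N2 = 25.

25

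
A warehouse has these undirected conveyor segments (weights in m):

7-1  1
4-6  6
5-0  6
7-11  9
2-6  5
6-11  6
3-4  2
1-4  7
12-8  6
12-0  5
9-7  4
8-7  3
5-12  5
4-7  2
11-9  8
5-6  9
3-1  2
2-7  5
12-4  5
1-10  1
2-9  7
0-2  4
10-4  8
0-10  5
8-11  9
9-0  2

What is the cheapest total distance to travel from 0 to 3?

Compare a few routes:
0 → 9 → 7 → 4 → 3: 2+4+2+2 = 10
0 → 10 → 1 → 7 → 4 → 3: 5+1+1+2+2 = 11
0 → 10 → 1 → 3: 5+1+2 = 8
0 → 9 → 7 → 1 → 3: 2+4+1+2 = 9
Cheapest is 0 → 10 → 1 → 3 at 8 m.

8 m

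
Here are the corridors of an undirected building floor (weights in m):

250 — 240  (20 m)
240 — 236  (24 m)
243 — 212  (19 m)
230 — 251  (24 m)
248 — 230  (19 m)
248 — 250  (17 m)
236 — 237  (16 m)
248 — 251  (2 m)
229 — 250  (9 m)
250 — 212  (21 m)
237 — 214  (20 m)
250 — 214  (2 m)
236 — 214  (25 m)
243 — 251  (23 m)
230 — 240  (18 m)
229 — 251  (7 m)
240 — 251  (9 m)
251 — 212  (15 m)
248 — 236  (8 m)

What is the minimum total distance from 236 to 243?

Candidate routes:
236 - 248 - 251 - 212 - 243: 8+2+15+19 = 44
236 - 248 - 251 - 243: 8+2+23 = 33
The minimum is 33 m via 236 - 248 - 251 - 243.

33 m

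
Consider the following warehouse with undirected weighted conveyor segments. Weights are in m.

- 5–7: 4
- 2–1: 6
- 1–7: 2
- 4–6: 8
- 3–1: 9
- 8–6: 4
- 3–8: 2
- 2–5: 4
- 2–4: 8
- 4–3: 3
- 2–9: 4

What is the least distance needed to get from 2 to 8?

13 m

Candidate routes:
2–4–3–8: 8+3+2 = 13
2–1–3–8: 6+9+2 = 17
Cheapest is 2–4–3–8 at 13 m.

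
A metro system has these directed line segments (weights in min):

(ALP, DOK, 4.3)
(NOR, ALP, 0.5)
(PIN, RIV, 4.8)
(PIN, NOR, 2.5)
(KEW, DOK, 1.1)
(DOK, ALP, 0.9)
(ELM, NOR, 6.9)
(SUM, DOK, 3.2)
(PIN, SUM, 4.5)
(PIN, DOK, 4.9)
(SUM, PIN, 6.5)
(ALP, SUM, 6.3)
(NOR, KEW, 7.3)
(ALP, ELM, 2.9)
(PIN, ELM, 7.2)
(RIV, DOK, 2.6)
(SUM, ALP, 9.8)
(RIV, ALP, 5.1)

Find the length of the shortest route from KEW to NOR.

Enumerating some paths:
KEW → DOK → ALP → SUM → PIN → NOR: 1.1+0.9+6.3+6.5+2.5 = 17.3
KEW → DOK → ALP → ELM → NOR: 1.1+0.9+2.9+6.9 = 11.8
Cheapest is KEW → DOK → ALP → ELM → NOR at 11.8 min.

11.8 min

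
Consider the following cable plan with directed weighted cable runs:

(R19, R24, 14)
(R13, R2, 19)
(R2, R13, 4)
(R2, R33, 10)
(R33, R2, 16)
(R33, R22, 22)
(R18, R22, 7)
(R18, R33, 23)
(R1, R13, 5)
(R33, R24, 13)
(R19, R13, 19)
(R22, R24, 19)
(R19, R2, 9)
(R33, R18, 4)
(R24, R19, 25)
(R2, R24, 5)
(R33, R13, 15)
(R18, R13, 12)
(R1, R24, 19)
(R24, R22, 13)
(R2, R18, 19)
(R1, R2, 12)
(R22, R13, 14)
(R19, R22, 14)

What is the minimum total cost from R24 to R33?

Shortest distances from R24:
R24: 0
R22: 13  (via R24)
R19: 25  (via R24)
R13: 27  (via R22)
R2: 34  (via R19)
R33: 44  (via R2)
Shortest route: R24–R19–R2–R33 = 44.

44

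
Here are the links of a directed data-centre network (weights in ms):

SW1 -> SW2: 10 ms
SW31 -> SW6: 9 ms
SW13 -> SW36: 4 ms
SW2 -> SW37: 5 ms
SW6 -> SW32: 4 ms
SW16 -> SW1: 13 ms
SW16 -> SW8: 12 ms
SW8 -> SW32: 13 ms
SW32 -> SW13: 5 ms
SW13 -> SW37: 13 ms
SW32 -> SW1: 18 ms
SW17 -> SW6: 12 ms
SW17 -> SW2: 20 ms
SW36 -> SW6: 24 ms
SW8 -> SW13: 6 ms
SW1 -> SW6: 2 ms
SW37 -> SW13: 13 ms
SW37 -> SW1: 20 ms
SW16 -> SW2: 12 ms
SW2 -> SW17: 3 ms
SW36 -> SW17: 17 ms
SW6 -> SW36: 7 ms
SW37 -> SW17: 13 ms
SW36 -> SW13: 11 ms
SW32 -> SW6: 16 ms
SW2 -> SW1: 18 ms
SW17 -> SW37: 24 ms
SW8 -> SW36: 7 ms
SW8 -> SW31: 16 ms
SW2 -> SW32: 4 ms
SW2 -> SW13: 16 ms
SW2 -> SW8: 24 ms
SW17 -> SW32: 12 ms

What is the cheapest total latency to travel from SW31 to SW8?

65 ms

Running Dijkstra from SW31:
SW31: 0
SW6: 9  (via SW31)
SW32: 13  (via SW6)
SW36: 16  (via SW6)
SW13: 18  (via SW32)
SW1: 31  (via SW32)
SW37: 31  (via SW13)
SW17: 33  (via SW36)
SW2: 41  (via SW1)
SW8: 65  (via SW2)
Shortest route: SW31–SW6–SW32–SW1–SW2–SW8 = 65 ms.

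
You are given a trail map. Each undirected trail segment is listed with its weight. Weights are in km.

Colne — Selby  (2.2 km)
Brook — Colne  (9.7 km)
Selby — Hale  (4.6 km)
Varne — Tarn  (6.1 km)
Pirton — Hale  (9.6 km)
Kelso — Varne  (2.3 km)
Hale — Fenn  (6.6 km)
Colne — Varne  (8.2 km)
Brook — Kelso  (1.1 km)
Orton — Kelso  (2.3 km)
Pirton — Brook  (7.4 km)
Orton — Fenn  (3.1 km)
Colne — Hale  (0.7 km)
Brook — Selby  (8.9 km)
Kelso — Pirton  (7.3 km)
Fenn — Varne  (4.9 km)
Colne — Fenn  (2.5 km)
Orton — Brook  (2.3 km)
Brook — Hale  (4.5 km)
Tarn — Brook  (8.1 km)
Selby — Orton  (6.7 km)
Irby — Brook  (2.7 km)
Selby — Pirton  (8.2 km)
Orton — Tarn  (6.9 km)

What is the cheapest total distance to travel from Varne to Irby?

6.1 km

Settle nodes by increasing distance from Varne:
Varne: 0
Kelso: 2.3  (via Varne)
Brook: 3.4  (via Kelso)
Orton: 4.6  (via Kelso)
Fenn: 4.9  (via Varne)
Irby: 6.1  (via Brook)
Shortest route: Varne → Kelso → Brook → Irby = 6.1 km.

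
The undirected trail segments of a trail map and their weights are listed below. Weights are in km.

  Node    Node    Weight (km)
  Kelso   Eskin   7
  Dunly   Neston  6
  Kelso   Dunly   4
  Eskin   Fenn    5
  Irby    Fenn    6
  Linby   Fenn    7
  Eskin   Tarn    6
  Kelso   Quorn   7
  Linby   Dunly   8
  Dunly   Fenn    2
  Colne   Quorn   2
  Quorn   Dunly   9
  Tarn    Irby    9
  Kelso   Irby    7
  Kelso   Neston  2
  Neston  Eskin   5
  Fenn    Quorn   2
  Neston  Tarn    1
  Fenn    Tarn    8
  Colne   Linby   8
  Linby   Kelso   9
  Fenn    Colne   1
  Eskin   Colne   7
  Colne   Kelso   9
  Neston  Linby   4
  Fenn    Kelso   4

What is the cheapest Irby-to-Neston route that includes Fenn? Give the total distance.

12 km

Shortest Irby→Fenn: Irby → Fenn = 6
Best Fenn to Neston: Fenn → Kelso → Neston costing 6
Total via Fenn: 6 + 6 = 12 km.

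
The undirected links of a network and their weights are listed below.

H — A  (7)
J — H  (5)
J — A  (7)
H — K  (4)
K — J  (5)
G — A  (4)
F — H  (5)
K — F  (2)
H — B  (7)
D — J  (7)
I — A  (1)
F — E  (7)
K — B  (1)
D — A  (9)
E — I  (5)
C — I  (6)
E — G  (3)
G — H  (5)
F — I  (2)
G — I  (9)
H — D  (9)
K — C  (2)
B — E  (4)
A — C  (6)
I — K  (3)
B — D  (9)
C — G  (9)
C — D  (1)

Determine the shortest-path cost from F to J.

7

Running Dijkstra from F:
F: 0
I: 2  (via F)
K: 2  (via F)
A: 3  (via I)
B: 3  (via K)
C: 4  (via K)
D: 5  (via C)
H: 5  (via F)
E: 7  (via F)
G: 7  (via A)
J: 7  (via K)
Shortest route: F–K–J = 7.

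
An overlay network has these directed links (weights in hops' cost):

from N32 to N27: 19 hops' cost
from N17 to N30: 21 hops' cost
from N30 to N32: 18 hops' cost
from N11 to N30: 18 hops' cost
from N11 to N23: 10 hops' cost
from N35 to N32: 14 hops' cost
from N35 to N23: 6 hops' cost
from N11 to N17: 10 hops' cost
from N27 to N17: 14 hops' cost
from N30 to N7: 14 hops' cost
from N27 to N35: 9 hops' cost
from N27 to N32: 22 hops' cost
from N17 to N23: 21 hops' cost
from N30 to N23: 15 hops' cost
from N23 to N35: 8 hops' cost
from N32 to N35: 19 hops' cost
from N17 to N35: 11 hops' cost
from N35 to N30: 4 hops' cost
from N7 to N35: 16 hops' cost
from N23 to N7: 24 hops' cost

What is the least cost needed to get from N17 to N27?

44 hops' cost

Running Dijkstra from N17:
N17: 0
N35: 11  (via N17)
N30: 15  (via N35)
N23: 17  (via N35)
N32: 25  (via N35)
N7: 29  (via N30)
N27: 44  (via N32)
Shortest route: N17 → N35 → N32 → N27 = 44 hops' cost.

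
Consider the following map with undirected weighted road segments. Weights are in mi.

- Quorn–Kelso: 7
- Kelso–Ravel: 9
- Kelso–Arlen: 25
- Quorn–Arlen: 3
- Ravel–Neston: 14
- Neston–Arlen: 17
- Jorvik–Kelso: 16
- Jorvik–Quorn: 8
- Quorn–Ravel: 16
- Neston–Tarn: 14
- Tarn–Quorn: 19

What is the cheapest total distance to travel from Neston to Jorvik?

Settle nodes by increasing distance from Neston:
Neston: 0
Ravel: 14  (via Neston)
Tarn: 14  (via Neston)
Arlen: 17  (via Neston)
Quorn: 20  (via Arlen)
Kelso: 23  (via Ravel)
Jorvik: 28  (via Quorn)
Shortest route: Neston–Arlen–Quorn–Jorvik = 28 mi.

28 mi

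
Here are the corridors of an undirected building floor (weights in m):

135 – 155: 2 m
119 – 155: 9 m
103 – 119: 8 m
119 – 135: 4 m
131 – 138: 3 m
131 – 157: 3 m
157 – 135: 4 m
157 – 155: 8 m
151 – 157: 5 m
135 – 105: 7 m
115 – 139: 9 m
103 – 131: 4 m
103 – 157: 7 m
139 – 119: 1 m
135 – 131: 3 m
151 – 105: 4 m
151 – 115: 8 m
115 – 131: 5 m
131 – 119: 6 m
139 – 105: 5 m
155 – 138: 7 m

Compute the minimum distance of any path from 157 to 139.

Compare a few routes:
157 - 131 - 119 - 139: 3+6+1 = 10
157 - 135 - 131 - 119 - 139: 4+3+6+1 = 14
157 - 135 - 119 - 139: 4+4+1 = 9
157 - 131 - 135 - 119 - 139: 3+3+4+1 = 11
Cheapest is 157 - 135 - 119 - 139 at 9 m.

9 m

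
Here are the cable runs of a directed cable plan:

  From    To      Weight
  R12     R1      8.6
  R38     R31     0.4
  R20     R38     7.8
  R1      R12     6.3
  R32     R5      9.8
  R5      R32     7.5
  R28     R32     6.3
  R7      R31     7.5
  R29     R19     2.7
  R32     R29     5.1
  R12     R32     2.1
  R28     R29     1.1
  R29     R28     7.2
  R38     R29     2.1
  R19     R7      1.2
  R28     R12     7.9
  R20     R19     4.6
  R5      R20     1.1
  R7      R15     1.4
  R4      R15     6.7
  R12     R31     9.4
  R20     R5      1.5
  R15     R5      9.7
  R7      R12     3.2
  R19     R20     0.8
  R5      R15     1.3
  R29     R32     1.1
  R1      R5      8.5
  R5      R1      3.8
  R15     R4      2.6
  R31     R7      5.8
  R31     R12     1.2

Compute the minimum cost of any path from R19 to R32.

6.5

Candidate routes:
R19 - R20 - R5 - R32: 0.8+1.5+7.5 = 9.8
R19 - R7 - R12 - R32: 1.2+3.2+2.1 = 6.5
Cheapest is R19 - R7 - R12 - R32 at 6.5.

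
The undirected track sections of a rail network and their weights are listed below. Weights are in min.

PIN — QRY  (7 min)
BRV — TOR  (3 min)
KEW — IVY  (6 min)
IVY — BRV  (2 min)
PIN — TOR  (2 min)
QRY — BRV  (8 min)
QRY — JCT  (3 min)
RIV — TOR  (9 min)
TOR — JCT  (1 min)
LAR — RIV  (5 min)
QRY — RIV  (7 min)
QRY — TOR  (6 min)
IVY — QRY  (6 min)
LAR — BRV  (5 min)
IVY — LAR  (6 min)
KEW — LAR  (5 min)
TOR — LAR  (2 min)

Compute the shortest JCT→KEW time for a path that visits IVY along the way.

12 min

Shortest JCT→IVY: JCT–TOR–BRV–IVY = 6
Shortest IVY→KEW: IVY–KEW = 6
Total via IVY: 6 + 6 = 12 min.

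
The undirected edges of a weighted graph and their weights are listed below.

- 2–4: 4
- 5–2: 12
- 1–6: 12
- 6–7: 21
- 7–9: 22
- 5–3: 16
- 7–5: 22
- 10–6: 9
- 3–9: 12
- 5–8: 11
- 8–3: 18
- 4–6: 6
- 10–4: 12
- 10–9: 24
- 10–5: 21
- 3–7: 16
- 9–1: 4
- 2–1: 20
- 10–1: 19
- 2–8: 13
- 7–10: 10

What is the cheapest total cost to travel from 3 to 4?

32

Settle nodes by increasing distance from 3:
3: 0
9: 12  (via 3)
1: 16  (via 9)
5: 16  (via 3)
7: 16  (via 3)
8: 18  (via 3)
10: 26  (via 7)
2: 28  (via 5)
6: 28  (via 1)
4: 32  (via 2)
Shortest route: 3 → 5 → 2 → 4 = 32.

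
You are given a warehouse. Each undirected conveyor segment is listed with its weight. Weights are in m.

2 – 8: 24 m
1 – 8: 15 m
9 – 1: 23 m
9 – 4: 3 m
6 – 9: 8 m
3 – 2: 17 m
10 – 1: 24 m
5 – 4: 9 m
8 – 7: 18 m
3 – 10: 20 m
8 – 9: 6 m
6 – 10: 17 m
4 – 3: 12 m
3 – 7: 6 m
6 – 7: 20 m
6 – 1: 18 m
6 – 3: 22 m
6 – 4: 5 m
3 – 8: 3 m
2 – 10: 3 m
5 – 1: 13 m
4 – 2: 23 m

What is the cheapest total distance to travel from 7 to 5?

Candidate routes:
7 → 8 → 9 → 4 → 5: 18+6+3+9 = 36
7 → 3 → 8 → 9 → 6 → 4 → 5: 6+3+6+8+5+9 = 37
7 → 6 → 4 → 5: 20+5+9 = 34
7 → 3 → 4 → 5: 6+12+9 = 27
The minimum is 27 m via 7 → 3 → 4 → 5.

27 m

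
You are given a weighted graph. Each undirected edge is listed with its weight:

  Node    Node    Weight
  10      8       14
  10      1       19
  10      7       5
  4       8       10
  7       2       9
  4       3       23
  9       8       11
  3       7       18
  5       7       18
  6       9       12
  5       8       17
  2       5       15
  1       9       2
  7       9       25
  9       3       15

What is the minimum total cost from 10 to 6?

33

Compare a few routes:
10 → 8 → 9 → 6: 14+11+12 = 37
10 → 7 → 9 → 6: 5+25+12 = 42
10 → 1 → 9 → 6: 19+2+12 = 33
10 → 7 → 3 → 9 → 6: 5+18+15+12 = 50
The minimum is 33 via 10 → 1 → 9 → 6.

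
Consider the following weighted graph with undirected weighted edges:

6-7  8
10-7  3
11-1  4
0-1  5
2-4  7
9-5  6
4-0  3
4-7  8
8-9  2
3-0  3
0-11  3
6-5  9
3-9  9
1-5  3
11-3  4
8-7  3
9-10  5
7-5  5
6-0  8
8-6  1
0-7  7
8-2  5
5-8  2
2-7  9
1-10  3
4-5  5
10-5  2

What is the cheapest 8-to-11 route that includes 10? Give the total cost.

11

Best 8 to 10: 8–5–10 costing 4
Best 10 to 11: 10–1–11 costing 7
Total via 10: 4 + 7 = 11.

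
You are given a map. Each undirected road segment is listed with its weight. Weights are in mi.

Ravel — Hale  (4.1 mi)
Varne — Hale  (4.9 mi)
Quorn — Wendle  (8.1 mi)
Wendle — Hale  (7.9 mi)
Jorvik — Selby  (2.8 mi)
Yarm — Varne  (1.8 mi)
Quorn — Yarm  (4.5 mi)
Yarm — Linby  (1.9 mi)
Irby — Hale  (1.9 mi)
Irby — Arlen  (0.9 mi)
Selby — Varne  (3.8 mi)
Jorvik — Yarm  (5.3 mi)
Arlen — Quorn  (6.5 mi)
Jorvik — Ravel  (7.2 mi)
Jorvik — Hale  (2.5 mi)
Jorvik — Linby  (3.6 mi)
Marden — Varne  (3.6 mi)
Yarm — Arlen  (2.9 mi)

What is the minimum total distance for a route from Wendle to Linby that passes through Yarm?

Shortest Wendle→Yarm: Wendle → Quorn → Yarm = 12.6
Best Yarm to Linby: Yarm → Linby costing 1.9
Total via Yarm: 12.6 + 1.9 = 14.5 mi.

14.5 mi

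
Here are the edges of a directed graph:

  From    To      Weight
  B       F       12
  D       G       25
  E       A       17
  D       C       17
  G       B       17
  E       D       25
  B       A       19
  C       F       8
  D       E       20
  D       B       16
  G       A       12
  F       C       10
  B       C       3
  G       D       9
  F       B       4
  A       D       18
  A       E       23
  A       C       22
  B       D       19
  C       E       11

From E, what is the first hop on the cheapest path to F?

Enumerating some paths:
E → D → C → F: 25+17+8 = 50
E → D → B → C → F: 25+16+3+8 = 52
E → A → C → F: 17+22+8 = 47
E → D → B → F: 25+16+12 = 53
The minimum is 47 via E → A → C → F.
So from E the first move is to A.

A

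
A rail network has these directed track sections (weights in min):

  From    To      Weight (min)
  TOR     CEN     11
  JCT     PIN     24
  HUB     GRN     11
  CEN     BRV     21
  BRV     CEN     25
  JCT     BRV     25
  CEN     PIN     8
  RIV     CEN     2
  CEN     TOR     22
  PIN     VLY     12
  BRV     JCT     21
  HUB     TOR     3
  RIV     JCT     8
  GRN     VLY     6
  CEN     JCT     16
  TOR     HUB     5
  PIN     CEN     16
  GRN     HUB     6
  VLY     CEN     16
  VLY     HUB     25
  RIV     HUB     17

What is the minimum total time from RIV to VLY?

Running Dijkstra from RIV:
RIV: 0
CEN: 2  (via RIV)
JCT: 8  (via RIV)
PIN: 10  (via CEN)
HUB: 17  (via RIV)
TOR: 20  (via HUB)
VLY: 22  (via PIN)
Shortest route: RIV → CEN → PIN → VLY = 22 min.

22 min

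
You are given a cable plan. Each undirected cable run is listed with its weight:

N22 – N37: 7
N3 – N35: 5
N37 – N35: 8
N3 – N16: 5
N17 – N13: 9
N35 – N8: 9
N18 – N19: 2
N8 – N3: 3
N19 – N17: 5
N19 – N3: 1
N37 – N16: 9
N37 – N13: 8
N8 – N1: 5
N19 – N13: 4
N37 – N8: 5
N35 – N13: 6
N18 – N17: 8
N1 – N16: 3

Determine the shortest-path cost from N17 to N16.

Shortest distances from N17:
N17: 0
N19: 5  (via N17)
N3: 6  (via N19)
N18: 7  (via N19)
N8: 9  (via N3)
N13: 9  (via N17)
N16: 11  (via N3)
Shortest route: N17 → N19 → N3 → N16 = 11.

11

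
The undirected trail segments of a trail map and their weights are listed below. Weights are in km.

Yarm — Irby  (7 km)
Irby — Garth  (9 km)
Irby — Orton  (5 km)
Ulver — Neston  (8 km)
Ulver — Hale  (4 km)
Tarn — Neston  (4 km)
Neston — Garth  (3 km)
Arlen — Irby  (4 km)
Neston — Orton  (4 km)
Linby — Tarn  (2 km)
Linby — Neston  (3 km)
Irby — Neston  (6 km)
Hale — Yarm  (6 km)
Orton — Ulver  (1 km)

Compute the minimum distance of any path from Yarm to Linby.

Running Dijkstra from Yarm:
Yarm: 0
Hale: 6  (via Yarm)
Irby: 7  (via Yarm)
Ulver: 10  (via Hale)
Orton: 11  (via Ulver)
Arlen: 11  (via Irby)
Neston: 13  (via Irby)
Garth: 16  (via Irby)
Linby: 16  (via Neston)
Shortest route: Yarm–Irby–Neston–Linby = 16 km.

16 km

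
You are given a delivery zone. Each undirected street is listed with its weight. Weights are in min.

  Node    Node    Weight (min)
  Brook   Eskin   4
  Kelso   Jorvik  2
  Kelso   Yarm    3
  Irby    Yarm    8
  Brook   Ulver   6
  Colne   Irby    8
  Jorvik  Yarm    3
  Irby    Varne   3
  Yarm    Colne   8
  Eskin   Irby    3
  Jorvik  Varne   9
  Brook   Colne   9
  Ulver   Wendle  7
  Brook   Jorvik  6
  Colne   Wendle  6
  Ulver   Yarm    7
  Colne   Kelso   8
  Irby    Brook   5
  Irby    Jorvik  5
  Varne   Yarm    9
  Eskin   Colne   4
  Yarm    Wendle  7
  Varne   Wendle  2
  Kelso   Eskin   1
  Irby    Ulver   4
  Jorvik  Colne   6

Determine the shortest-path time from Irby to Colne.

Settle nodes by increasing distance from Irby:
Irby: 0
Varne: 3  (via Irby)
Eskin: 3  (via Irby)
Ulver: 4  (via Irby)
Kelso: 4  (via Eskin)
Jorvik: 5  (via Irby)
Wendle: 5  (via Varne)
Brook: 5  (via Irby)
Yarm: 7  (via Kelso)
Colne: 7  (via Eskin)
Shortest route: Irby → Eskin → Colne = 7 min.

7 min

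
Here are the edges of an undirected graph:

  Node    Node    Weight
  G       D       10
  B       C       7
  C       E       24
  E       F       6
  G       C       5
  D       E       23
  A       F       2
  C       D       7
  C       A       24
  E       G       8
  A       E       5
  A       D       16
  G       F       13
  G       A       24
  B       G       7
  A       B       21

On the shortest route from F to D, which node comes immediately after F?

A

Compare a few routes:
F → A → D: 2+16 = 18
F → G → D: 13+10 = 23
Cheapest is F → A → D at 18.
So from F the first move is to A.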